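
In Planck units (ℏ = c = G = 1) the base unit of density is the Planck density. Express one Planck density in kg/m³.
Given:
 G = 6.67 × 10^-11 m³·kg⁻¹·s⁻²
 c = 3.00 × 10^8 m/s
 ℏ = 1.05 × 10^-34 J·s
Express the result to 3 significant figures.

5.20 × 10^96 kg/m³

ρ_P = c⁵/(ℏG²)
  = 2.43 × 10^42 / 4.67 × 10^-55
  = 5.20 × 10^96 kg/m³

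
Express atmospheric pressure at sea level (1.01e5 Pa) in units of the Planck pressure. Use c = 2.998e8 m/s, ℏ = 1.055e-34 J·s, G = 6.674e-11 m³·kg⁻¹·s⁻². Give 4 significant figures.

2.180e-109

Planck pressure: p_P = c⁷/(ℏG²) = 4.632e113 Pa.
1.01e5 / 4.632e113 = 2.180e-109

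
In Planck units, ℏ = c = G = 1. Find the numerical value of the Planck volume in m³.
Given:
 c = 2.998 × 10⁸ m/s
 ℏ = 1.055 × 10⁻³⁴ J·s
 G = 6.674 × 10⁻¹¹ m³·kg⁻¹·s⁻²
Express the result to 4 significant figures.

Dimensional analysis gives V_P = (ℏG/c³)^(3/2).
  = √(1.784 × 10⁻²⁰⁹)
  = 4.224 × 10⁻¹⁰⁵ m³

4.224 × 10⁻¹⁰⁵ m³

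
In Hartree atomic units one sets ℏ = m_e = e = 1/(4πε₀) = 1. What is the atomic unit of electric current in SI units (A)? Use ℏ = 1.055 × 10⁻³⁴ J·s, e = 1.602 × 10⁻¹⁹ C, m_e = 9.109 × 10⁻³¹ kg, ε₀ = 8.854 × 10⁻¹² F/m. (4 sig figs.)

6.612 × 10⁻³ A

I_au = e E_h/ℏ = m_e e⁵/((4πε₀)²ℏ³)
E_h = 4.354 × 10⁻¹⁸ J
e·E_h/ℏ = 6.612 × 10⁻³ A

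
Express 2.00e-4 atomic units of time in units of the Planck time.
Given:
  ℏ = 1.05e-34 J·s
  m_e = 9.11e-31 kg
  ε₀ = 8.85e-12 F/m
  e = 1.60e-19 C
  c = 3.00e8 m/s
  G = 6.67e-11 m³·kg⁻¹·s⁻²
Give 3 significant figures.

8.93e22

atomic unit of time: τ_au = (4πε₀)²ℏ³/(m_e e⁴) = 2.40e-17 s
Planck time: t_P = √(ℏG/c⁵) = 5.37e-44 s
2.00e-4 × 2.40e-17 / 5.37e-44 = 8.93e22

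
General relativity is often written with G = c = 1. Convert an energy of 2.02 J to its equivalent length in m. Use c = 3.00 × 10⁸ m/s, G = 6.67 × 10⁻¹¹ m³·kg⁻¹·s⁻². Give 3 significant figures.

Energy → length via G/c⁴.
2.02 J × (G/c⁴) = 1.66 × 10⁻⁴⁴ m

1.66 × 10⁻⁴⁴ m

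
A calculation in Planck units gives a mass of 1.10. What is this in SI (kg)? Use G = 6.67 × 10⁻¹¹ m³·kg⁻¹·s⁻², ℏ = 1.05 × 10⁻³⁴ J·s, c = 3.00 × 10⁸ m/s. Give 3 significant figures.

2.39 × 10⁻⁸ kg

One Planck mass: m_P = √(ℏc/G) = 2.17 × 10⁻⁸ kg.
1.10 × 2.17 × 10⁻⁸ kg = 2.39 × 10⁻⁸ kg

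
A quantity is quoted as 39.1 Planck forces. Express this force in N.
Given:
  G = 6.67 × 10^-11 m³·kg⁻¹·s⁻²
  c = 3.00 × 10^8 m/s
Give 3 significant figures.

One Planck force: F_P = c⁴/G = 1.21 × 10^44 N.
39.1 × 1.21 × 10^44 N = 4.75 × 10^45 N

4.75 × 10^45 N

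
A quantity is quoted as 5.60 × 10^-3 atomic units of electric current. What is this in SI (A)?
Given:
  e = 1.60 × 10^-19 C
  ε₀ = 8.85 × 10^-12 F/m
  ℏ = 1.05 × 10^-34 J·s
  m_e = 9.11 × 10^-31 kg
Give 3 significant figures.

3.74 × 10^-5 A

One atomic unit of electric current: I_au = e E_h/ℏ = m_e e⁵/((4πε₀)²ℏ³) = 6.67 × 10^-3 A.
5.60 × 10^-3 × 6.67 × 10^-3 A = 3.74 × 10^-5 A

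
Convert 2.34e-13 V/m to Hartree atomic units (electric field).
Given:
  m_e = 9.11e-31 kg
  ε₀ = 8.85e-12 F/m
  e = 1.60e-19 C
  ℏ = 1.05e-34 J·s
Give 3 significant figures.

atomic unit of electric field: E_au = E_h/(e a₀) = m_e²e⁵/((4πε₀)³ℏ⁴) = 5.20e11 V/m.
2.34e-13 / 5.20e11 = 4.50e-25

4.50e-25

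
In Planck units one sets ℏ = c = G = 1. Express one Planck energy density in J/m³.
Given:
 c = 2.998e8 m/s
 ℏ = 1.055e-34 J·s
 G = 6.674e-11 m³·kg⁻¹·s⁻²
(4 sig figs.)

u_P = c⁷/(ℏG²)
  = 2.177e59 / 4.699e-55
  = 4.632e113 J/m³

4.632e113 J/m³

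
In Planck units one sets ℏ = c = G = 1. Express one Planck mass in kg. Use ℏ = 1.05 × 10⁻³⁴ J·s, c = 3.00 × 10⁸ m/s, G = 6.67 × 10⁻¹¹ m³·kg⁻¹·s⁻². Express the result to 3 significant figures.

m_P = √(ℏc/G)
  = √(4.72 × 10⁻¹⁶)
  = 2.17 × 10⁻⁸ kg

2.17 × 10⁻⁸ kg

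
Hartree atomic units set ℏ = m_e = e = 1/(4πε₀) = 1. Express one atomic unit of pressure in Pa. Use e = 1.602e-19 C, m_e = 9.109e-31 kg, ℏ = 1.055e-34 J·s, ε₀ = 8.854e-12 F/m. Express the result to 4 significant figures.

From ℏ = m_e = e = 1/(4πε₀) = 1 the pressure scale is P_au = E_h/a₀³ = m_e⁴e¹⁰/((4πε₀)⁵ℏ⁸).
E_h = 4.354e-18 J
a₀ = 5.297e-11 m
E_h/a₀³ = 2.929e13 Pa

2.929e13 Pa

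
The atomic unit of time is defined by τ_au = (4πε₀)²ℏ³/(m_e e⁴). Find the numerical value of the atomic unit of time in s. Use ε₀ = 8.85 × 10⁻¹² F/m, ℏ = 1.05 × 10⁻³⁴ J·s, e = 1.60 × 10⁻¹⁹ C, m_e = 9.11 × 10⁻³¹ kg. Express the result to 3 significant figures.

2.40 × 10⁻¹⁷ s

τ_au = (4πε₀)²ℏ³/(m_e e⁴)
E_h = 4.38 × 10⁻¹⁸ J
ℏ/E_h = 2.40 × 10⁻¹⁷ s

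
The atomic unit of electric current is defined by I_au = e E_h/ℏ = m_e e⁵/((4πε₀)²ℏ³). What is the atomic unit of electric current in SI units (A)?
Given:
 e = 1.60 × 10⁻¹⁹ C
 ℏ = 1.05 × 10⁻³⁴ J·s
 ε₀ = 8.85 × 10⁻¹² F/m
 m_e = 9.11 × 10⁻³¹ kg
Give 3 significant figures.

I_au = e E_h/ℏ = m_e e⁵/((4πε₀)²ℏ³)
E_h = 4.38 × 10⁻¹⁸ J
e·E_h/ℏ = 6.67 × 10⁻³ A

6.67 × 10⁻³ A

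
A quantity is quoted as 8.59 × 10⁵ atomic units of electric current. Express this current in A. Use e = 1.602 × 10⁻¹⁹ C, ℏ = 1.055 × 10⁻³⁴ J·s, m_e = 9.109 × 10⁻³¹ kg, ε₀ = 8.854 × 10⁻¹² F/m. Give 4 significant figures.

One atomic unit of electric current: I_au = e E_h/ℏ = m_e e⁵/((4πε₀)²ℏ³) = 6.612 × 10⁻³ A.
8.59 × 10⁵ × 6.612 × 10⁻³ A = 5.680 × 10³ A

5.680 × 10³ A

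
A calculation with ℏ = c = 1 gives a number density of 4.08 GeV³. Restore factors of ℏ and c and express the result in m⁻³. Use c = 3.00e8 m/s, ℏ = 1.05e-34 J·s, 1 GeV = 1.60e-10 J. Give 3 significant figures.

Number density is [L]⁻³ = [E]³/(ℏc)³.
1 GeV³ → 1/(ℏc)³ × (1 GeV in J)³ = 1.31e47 m⁻³.
Result: 4.08 × 1.31e47 = 5.35e47 m⁻³.

5.35e47 m⁻³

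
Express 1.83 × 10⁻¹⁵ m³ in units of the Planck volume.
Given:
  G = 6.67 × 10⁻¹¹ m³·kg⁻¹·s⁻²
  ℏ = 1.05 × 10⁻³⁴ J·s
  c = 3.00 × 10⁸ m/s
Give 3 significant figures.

Planck volume: V_P = (ℏG/c³)^(3/2) = 4.18 × 10⁻¹⁰⁵ m³.
1.83 × 10⁻¹⁵ / 4.18 × 10⁻¹⁰⁵ = 4.38 × 10⁸⁹

4.38 × 10⁸⁹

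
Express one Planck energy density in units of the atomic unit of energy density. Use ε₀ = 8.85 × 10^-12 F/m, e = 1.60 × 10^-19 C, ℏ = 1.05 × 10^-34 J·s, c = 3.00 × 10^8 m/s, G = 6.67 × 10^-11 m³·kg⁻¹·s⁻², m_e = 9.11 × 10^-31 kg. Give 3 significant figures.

Planck energy density: u_P = c⁷/(ℏG²) = 4.68 × 10^113 J/m³
atomic unit of energy density: u_au = E_h/a₀³ = m_e⁴e¹⁰/((4πε₀)⁵ℏ⁸) = 3.01 × 10^13 J/m³
ratio = 4.68 × 10^113 / 3.01 × 10^13 = 1.55 × 10^100

1.55 × 10^100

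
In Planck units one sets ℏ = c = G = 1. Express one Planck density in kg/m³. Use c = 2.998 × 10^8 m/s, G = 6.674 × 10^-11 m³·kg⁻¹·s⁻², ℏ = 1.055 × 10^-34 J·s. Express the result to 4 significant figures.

5.154 × 10^96 kg/m³

ρ_P = c⁵/(ℏG²)
  = 2.422 × 10^42 / 4.699 × 10^-55
  = 5.154 × 10^96 kg/m³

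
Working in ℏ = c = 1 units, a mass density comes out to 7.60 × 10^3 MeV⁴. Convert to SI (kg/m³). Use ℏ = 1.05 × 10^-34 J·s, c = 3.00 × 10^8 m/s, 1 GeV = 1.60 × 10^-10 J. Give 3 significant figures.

Mass density is [E]/(c²[L]³) = [E]⁴/(ℏ³c⁵).
1 GeV⁴ → 1/(ℏ³c⁵) × (1 GeV in J)⁴ = 2.33 × 10^20 kg/m³.
Convert the energy scale: 7.60 × 10^3 MeV⁴ = 7.60 × 10^-9 GeV⁴.
Result: 7.60 × 10^-9 × 2.33 × 10^20 = 1.77 × 10^12 kg/m³.

1.77 × 10^12 kg/m³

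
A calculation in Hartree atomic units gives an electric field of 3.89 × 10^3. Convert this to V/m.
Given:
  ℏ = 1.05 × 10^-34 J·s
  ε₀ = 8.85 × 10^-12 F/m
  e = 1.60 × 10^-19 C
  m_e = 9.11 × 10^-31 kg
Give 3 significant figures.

2.02 × 10^15 V/m

One atomic unit of electric field: E_au = E_h/(e a₀) = m_e²e⁵/((4πε₀)³ℏ⁴) = 5.20 × 10^11 V/m.
3.89 × 10^3 × 5.20 × 10^11 V/m = 2.02 × 10^15 V/m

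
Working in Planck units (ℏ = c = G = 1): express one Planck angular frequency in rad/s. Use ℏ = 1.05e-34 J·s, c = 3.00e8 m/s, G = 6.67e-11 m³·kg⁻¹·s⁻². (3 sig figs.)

Dimensional analysis gives ω_P = √(c⁵/(ℏG)).
  = √(3.47e86)
  = 1.86e43 rad/s

1.86e43 rad/s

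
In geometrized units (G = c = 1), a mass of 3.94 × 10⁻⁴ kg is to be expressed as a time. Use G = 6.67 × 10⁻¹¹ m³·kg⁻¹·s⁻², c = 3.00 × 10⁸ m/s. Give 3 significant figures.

9.73 × 10⁻⁴⁰ s

Mass → time via G/c³.
3.94 × 10⁻⁴ kg × (G/c³) = 9.73 × 10⁻⁴⁰ s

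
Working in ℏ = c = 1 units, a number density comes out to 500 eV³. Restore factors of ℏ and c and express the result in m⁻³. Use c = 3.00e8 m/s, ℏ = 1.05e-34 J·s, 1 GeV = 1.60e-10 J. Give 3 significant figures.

6.55e22 m⁻³

Number density is [L]⁻³ = [E]³/(ℏc)³.
1 GeV³ → 1/(ℏc)³ × (1 GeV in J)³ = 1.31e47 m⁻³.
Convert the energy scale: 500 eV³ = 5.00e-25 GeV³.
Result: 5.00e-25 × 1.31e47 = 6.55e22 m⁻³.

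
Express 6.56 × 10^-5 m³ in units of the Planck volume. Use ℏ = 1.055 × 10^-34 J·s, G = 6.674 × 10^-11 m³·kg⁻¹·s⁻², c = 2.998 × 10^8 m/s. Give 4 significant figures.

Planck volume: V_P = (ℏG/c³)^(3/2) = 4.224 × 10^-105 m³.
6.56 × 10^-5 / 4.224 × 10^-105 = 1.553 × 10^100

1.553 × 10^100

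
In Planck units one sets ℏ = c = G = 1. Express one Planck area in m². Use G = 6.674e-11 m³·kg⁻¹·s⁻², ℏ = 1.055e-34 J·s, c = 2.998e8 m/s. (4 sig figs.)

A_P = ℏG/c³
  = 7.041e-45 / 2.695e25
  = 2.613e-70 m²

2.613e-70 m²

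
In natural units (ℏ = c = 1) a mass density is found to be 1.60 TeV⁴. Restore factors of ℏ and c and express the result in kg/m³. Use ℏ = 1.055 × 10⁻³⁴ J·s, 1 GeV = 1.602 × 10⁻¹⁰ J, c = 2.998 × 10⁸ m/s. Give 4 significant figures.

Mass density is [E]/(c²[L]³) = [E]⁴/(ℏ³c⁵).
1 GeV⁴ → 1/(ℏ³c⁵) × (1 GeV in J)⁴ = 2.316 × 10²⁰ kg/m³.
Convert the energy scale: 1.60 TeV⁴ = 1.60 × 10¹² GeV⁴.
Result: 1.60 × 10¹² × 2.316 × 10²⁰ = 3.706 × 10³² kg/m³.

3.706 × 10³² kg/m³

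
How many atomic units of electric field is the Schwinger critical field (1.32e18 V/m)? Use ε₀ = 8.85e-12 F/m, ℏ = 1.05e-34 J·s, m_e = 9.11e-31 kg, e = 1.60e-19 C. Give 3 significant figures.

2.54e6

atomic unit of electric field: E_au = E_h/(e a₀) = m_e²e⁵/((4πε₀)³ℏ⁴) = 5.20e11 V/m.
1.32e18 / 5.20e11 = 2.54e6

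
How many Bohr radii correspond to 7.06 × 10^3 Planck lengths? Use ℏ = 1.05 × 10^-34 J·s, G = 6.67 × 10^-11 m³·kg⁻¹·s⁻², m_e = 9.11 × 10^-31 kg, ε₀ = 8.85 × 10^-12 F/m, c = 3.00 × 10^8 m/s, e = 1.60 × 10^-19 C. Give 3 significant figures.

Planck length: ℓ_P = √(ℏG/c³) = 1.61 × 10^-35 m
Bohr radius: a₀ = 4πε₀ℏ²/(m_e e²) = 5.26 × 10^-11 m
7.06 × 10^3 × 1.61 × 10^-35 / 5.26 × 10^-11 = 2.16 × 10^-21

2.16 × 10^-21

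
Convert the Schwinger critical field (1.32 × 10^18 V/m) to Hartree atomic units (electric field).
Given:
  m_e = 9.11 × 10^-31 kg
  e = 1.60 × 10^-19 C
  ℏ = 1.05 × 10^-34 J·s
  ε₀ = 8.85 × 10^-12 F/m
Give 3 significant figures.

2.54 × 10^6

atomic unit of electric field: E_au = E_h/(e a₀) = m_e²e⁵/((4πε₀)³ℏ⁴) = 5.20 × 10^11 V/m.
1.32 × 10^18 / 5.20 × 10^11 = 2.54 × 10^6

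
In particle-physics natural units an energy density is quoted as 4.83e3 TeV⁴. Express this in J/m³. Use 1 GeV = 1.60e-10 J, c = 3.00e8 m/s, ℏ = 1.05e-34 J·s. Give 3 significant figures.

1.01e53 J/m³

[E]/[L]³ = [E]⁴/(ℏc)³; restore (ℏc)⁻³.
1 GeV⁴ → 1/(ℏc)³ × (1 GeV in J)⁴ = 2.10e37 J/m³.
Convert the energy scale: 4.83e3 TeV⁴ = 4.83e15 GeV⁴.
Result: 4.83e15 × 2.10e37 = 1.01e53 J/m³.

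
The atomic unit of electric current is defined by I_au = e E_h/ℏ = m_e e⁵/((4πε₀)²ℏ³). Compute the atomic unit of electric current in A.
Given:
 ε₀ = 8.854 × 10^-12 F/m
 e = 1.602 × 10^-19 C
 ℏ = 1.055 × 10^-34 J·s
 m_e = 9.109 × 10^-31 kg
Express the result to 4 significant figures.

6.612 × 10^-3 A

I_au = e E_h/ℏ = m_e e⁵/((4πε₀)²ℏ³)
E_h = 4.354 × 10^-18 J
e·E_h/ℏ = 6.612 × 10^-3 A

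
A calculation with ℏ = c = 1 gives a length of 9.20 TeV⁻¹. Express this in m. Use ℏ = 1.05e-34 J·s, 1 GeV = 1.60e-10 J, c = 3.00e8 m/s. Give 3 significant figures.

A length is [E]⁻¹ in ℏ=c=1; restore one factor of ℏc.
1 GeV⁻¹ → ℏc × (1 GeV in J)⁻¹ = 1.97e-16 m.
Convert the energy scale: 9.20 TeV⁻¹ = 9.20e-3 GeV⁻¹.
Result: 9.20e-3 × 1.97e-16 = 1.81e-18 m.

1.81e-18 m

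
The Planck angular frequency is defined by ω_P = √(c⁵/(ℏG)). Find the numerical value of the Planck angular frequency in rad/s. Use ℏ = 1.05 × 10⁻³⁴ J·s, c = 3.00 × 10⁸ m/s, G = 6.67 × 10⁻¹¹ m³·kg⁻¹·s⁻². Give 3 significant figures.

ω_P = √(c⁵/(ℏG))
  = √(3.47 × 10⁸⁶)
  = 1.86 × 10⁴³ rad/s

1.86 × 10⁴³ rad/s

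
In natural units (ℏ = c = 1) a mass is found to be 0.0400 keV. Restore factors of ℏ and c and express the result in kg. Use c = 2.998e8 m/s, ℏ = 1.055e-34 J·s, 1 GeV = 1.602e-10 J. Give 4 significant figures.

Mass is [E]/c²; divide by c².
1 GeV → 1/c² × (1 GeV in J) = 1.782e-27 kg.
Convert the energy scale: 0.0400 keV = 4.00e-8 GeV.
Result: 4.00e-8 × 1.782e-27 = 7.130e-35 kg.

7.130e-35 kg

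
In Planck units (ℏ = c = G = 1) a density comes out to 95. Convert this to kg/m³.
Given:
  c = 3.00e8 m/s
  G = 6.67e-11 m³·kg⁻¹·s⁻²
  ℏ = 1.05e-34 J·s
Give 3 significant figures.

4.94e98 kg/m³

One Planck density: ρ_P = c⁵/(ℏG²) = 5.20e96 kg/m³.
95 × 5.20e96 kg/m³ = 4.94e98 kg/m³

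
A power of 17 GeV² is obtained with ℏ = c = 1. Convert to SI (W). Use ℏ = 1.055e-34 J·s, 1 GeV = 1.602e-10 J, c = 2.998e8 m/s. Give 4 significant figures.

Power is [E]/[T] = [E]²/ℏ.
1 GeV² → 1/ℏ × (1 GeV in J)² = 2.433e14 W.
Result: 17 × 2.433e14 = 4.135e15 W.

4.135e15 W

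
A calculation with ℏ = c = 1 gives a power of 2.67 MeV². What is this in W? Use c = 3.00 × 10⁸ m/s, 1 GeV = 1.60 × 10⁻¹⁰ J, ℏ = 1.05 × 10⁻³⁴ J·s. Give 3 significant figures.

6.51 × 10⁸ W

Power is [E]/[T] = [E]²/ℏ.
1 GeV² → 1/ℏ × (1 GeV in J)² = 2.44 × 10¹⁴ W.
Convert the energy scale: 2.67 MeV² = 2.67 × 10⁻⁶ GeV².
Result: 2.67 × 10⁻⁶ × 2.44 × 10¹⁴ = 6.51 × 10⁸ W.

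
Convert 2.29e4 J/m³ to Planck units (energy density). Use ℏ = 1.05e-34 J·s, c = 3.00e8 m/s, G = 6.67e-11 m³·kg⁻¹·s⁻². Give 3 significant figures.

4.89e-110

Planck energy density: u_P = c⁷/(ℏG²) = 4.68e113 J/m³.
2.29e4 / 4.68e113 = 4.89e-110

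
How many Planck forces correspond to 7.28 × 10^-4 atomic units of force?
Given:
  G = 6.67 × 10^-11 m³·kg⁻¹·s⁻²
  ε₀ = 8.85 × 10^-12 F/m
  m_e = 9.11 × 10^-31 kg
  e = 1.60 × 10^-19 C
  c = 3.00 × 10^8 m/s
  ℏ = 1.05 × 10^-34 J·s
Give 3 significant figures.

4.99 × 10^-55

atomic unit of force: F_au = E_h/a₀ = m_e²e⁶/((4πε₀)³ℏ⁴) = 8.33 × 10^-8 N
Planck force: F_P = c⁴/G = 1.21 × 10^44 N
7.28 × 10^-4 × 8.33 × 10^-8 / 1.21 × 10^44 = 4.99 × 10^-55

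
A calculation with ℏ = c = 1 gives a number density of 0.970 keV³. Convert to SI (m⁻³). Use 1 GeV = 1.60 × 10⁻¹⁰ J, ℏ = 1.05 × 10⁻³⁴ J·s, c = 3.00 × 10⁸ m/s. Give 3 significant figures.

Number density is [L]⁻³ = [E]³/(ℏc)³.
1 GeV³ → 1/(ℏc)³ × (1 GeV in J)³ = 1.31 × 10⁴⁷ m⁻³.
Convert the energy scale: 0.970 keV³ = 9.70 × 10⁻¹⁹ GeV³.
Result: 9.70 × 10⁻¹⁹ × 1.31 × 10⁴⁷ = 1.27 × 10²⁹ m⁻³.

1.27 × 10²⁹ m⁻³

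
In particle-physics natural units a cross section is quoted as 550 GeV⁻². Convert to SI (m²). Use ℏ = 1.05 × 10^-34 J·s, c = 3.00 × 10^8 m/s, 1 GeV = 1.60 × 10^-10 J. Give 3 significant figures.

Area is [L]² = [E]⁻²·(ℏc)²; restore (ℏc)².
1 GeV⁻² → (ℏc)² × (1 GeV in J)⁻² = 3.88 × 10^-32 m².
Result: 550 × 3.88 × 10^-32 = 2.13 × 10^-29 m².

2.13 × 10^-29 m²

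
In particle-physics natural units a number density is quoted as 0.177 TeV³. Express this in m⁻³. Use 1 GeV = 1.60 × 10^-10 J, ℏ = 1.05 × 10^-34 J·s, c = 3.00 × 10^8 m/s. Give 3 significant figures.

Number density is [L]⁻³ = [E]³/(ℏc)³.
1 GeV³ → 1/(ℏc)³ × (1 GeV in J)³ = 1.31 × 10^47 m⁻³.
Convert the energy scale: 0.177 TeV³ = 1.77 × 10^8 GeV³.
Result: 1.77 × 10^8 × 1.31 × 10^47 = 2.32 × 10^55 m⁻³.

2.32 × 10^55 m⁻³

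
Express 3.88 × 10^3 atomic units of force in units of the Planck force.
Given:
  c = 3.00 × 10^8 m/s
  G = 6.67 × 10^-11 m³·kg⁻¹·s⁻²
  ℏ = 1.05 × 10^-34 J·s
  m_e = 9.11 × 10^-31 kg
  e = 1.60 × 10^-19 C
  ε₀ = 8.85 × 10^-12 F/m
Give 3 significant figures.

atomic unit of force: F_au = E_h/a₀ = m_e²e⁶/((4πε₀)³ℏ⁴) = 8.33 × 10^-8 N
Planck force: F_P = c⁴/G = 1.21 × 10^44 N
3.88 × 10^3 × 8.33 × 10^-8 / 1.21 × 10^44 = 2.66 × 10^-48

2.66 × 10^-48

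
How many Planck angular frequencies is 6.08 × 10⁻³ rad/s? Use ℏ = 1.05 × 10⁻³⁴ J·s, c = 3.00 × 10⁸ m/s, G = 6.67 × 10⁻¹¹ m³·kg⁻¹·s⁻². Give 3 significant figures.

3.26 × 10⁻⁴⁶

Planck angular frequency: ω_P = √(c⁵/(ℏG)) = 1.86 × 10⁴³ rad/s.
6.08 × 10⁻³ / 1.86 × 10⁴³ = 3.26 × 10⁻⁴⁶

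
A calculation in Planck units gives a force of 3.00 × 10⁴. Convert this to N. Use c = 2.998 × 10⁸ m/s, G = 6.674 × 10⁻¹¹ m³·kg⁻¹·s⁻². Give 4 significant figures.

One Planck force: F_P = c⁴/G = 1.210 × 10⁴⁴ N.
3.00 × 10⁴ × 1.210 × 10⁴⁴ N = 3.631 × 10⁴⁸ N

3.631 × 10⁴⁸ N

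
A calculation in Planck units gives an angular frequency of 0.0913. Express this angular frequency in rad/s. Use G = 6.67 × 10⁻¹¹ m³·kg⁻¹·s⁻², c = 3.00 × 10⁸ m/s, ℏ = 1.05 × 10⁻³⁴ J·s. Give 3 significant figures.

1.70 × 10⁴² rad/s

One Planck angular frequency: ω_P = √(c⁵/(ℏG)) = 1.86 × 10⁴³ rad/s.
0.0913 × 1.86 × 10⁴³ rad/s = 1.70 × 10⁴² rad/s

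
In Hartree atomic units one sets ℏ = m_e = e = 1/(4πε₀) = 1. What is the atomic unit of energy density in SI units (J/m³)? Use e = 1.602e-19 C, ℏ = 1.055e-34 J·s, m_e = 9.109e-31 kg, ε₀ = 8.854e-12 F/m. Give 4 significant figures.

u_au = E_h/a₀³ = m_e⁴e¹⁰/((4πε₀)⁵ℏ⁸)
E_h = 4.354e-18 J
a₀ = 5.297e-11 m
E_h/a₀³ = 2.929e13 J/m³

2.929e13 J/m³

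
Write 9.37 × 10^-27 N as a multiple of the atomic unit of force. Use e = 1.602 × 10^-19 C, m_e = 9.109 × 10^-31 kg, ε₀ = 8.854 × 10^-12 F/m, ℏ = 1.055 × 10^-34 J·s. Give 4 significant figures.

1.140 × 10^-19

atomic unit of force: F_au = E_h/a₀ = m_e²e⁶/((4πε₀)³ℏ⁴) = 8.220 × 10^-8 N.
9.37 × 10^-27 / 8.220 × 10^-8 = 1.140 × 10^-19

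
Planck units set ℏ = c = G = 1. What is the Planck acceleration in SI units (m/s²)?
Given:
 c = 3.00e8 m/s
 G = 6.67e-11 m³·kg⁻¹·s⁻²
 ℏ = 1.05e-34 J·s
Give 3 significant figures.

Dimensional analysis gives a_P = √(c⁷/(ℏG)).
  = √(3.12e103)
  = 5.59e51 m/s²

5.59e51 m/s²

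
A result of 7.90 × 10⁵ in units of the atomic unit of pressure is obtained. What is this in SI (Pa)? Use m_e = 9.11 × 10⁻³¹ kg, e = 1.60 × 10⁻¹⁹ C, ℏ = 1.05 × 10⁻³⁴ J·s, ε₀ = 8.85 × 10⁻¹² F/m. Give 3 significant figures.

2.38 × 10¹⁹ Pa

One atomic unit of pressure: P_au = E_h/a₀³ = m_e⁴e¹⁰/((4πε₀)⁵ℏ⁸) = 3.01 × 10¹³ Pa.
7.90 × 10⁵ × 3.01 × 10¹³ Pa = 2.38 × 10¹⁹ Pa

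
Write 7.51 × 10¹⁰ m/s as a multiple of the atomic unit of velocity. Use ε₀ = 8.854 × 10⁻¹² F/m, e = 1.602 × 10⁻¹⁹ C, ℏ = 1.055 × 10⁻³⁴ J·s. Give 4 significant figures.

atomic unit of velocity: v_au = e²/(4πε₀ℏ) = 2.186 × 10⁶ m/s.
7.51 × 10¹⁰ / 2.186 × 10⁶ = 3.435 × 10⁴

3.435 × 10⁴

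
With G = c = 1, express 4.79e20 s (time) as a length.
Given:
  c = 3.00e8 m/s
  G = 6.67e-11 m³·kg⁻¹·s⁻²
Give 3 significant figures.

1.44e29 m

Time → length via c.
4.79e20 s × (c) = 1.44e29 m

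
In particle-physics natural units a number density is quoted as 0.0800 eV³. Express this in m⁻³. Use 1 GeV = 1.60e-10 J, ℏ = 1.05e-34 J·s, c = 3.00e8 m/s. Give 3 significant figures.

Number density is [L]⁻³ = [E]³/(ℏc)³.
1 GeV³ → 1/(ℏc)³ × (1 GeV in J)³ = 1.31e47 m⁻³.
Convert the energy scale: 0.0800 eV³ = 8.00e-29 GeV³.
Result: 8.00e-29 × 1.31e47 = 1.05e19 m⁻³.

1.05e19 m⁻³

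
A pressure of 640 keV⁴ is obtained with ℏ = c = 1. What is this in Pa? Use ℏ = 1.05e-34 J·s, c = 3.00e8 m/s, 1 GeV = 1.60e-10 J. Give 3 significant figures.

1.34e16 Pa

Pressure is [E]/[L]³ = [E]⁴/(ℏc)³.
1 GeV⁴ → 1/(ℏc)³ × (1 GeV in J)⁴ = 2.10e37 Pa.
Convert the energy scale: 640 keV⁴ = 6.40e-22 GeV⁴.
Result: 6.40e-22 × 2.10e37 = 1.34e16 Pa.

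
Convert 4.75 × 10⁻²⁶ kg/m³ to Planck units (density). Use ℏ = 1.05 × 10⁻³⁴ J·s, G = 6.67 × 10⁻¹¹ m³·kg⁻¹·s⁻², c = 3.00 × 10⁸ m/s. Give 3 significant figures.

Planck density: ρ_P = c⁵/(ℏG²) = 5.20 × 10⁹⁶ kg/m³.
4.75 × 10⁻²⁶ / 5.20 × 10⁹⁶ = 9.13 × 10⁻¹²³

9.13 × 10⁻¹²³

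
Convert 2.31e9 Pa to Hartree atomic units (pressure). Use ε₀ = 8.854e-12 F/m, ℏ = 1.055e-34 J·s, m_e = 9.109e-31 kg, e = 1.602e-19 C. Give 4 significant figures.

7.886e-5

atomic unit of pressure: P_au = E_h/a₀³ = m_e⁴e¹⁰/((4πε₀)⁵ℏ⁸) = 2.929e13 Pa.
2.31e9 / 2.929e13 = 7.886e-5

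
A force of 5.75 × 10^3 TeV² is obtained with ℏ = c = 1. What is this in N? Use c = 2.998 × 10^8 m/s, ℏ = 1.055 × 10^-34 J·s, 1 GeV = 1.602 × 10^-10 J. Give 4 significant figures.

4.666 × 10^15 N

Force is [E]/[L] = [E]²/(ℏc); restore (ℏc)⁻¹.
1 GeV² → 1/(ℏc) × (1 GeV in J)² = 8.114 × 10^5 N.
Convert the energy scale: 5.75 × 10^3 TeV² = 5.75 × 10^9 GeV².
Result: 5.75 × 10^9 × 8.114 × 10^5 = 4.666 × 10^15 N.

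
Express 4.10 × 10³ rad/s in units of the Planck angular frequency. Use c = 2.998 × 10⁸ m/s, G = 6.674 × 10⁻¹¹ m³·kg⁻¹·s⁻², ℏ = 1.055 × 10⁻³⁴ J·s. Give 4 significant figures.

Planck angular frequency: ω_P = √(c⁵/(ℏG)) = 1.855 × 10⁴³ rad/s.
4.10 × 10³ / 1.855 × 10⁴³ = 2.211 × 10⁻⁴⁰

2.211 × 10⁻⁴⁰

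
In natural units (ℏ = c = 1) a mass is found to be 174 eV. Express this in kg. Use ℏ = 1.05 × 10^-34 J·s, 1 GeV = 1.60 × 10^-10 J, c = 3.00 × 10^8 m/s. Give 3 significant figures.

3.09 × 10^-34 kg

Mass is [E]/c²; divide by c².
1 GeV → 1/c² × (1 GeV in J) = 1.78 × 10^-27 kg.
Convert the energy scale: 174 eV = 1.74 × 10^-7 GeV.
Result: 1.74 × 10^-7 × 1.78 × 10^-27 = 3.09 × 10^-34 kg.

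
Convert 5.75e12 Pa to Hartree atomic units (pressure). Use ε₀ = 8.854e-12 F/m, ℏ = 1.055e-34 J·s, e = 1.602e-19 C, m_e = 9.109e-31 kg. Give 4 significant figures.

0.1963

atomic unit of pressure: P_au = E_h/a₀³ = m_e⁴e¹⁰/((4πε₀)⁵ℏ⁸) = 2.929e13 Pa.
5.75e12 / 2.929e13 = 0.1963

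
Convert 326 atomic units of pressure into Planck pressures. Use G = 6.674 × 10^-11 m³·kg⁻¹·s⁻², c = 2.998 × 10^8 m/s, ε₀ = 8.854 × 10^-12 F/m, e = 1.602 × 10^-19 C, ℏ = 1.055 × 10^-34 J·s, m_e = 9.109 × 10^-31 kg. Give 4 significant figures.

atomic unit of pressure: P_au = E_h/a₀³ = m_e⁴e¹⁰/((4πε₀)⁵ℏ⁸) = 2.929 × 10^13 Pa
Planck pressure: p_P = c⁷/(ℏG²) = 4.632 × 10^113 Pa
326 × 2.929 × 10^13 / 4.632 × 10^113 = 2.061 × 10^-98

2.061 × 10^-98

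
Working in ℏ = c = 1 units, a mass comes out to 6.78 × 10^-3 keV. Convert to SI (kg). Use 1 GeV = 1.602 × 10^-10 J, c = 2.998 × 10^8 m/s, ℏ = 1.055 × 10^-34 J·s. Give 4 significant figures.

Mass is [E]/c²; divide by c².
1 GeV → 1/c² × (1 GeV in J) = 1.782 × 10^-27 kg.
Convert the energy scale: 6.78 × 10^-3 keV = 6.78 × 10^-9 GeV.
Result: 6.78 × 10^-9 × 1.782 × 10^-27 = 1.208 × 10^-35 kg.

1.208 × 10^-35 kg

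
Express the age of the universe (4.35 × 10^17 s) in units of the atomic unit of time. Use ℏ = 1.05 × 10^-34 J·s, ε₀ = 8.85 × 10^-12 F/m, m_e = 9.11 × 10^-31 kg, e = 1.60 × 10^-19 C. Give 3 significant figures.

atomic unit of time: τ_au = (4πε₀)²ℏ³/(m_e e⁴) = 2.40 × 10^-17 s.
4.35 × 10^17 / 2.40 × 10^-17 = 1.81 × 10^34

1.81 × 10^34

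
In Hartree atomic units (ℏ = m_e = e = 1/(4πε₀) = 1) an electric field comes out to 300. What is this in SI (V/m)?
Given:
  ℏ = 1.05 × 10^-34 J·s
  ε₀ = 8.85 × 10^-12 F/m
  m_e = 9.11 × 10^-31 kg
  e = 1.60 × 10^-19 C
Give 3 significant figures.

1.56 × 10^14 V/m

One atomic unit of electric field: E_au = E_h/(e a₀) = m_e²e⁵/((4πε₀)³ℏ⁴) = 5.20 × 10^11 V/m.
300 × 5.20 × 10^11 V/m = 1.56 × 10^14 V/m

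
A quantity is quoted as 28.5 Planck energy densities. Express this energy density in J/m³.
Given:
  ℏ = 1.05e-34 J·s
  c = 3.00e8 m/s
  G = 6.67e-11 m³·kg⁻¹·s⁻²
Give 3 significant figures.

1.33e115 J/m³

One Planck energy density: u_P = c⁷/(ℏG²) = 4.68e113 J/m³.
28.5 × 4.68e113 J/m³ = 1.33e115 J/m³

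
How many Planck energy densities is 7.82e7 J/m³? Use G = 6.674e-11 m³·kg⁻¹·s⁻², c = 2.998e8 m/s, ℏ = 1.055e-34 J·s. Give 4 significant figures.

Planck energy density: u_P = c⁷/(ℏG²) = 4.632e113 J/m³.
7.82e7 / 4.632e113 = 1.688e-106

1.688e-106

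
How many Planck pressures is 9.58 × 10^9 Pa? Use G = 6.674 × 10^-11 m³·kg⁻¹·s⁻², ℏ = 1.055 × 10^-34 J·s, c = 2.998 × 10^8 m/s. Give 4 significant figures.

Planck pressure: p_P = c⁷/(ℏG²) = 4.632 × 10^113 Pa.
9.58 × 10^9 / 4.632 × 10^113 = 2.068 × 10^-104

2.068 × 10^-104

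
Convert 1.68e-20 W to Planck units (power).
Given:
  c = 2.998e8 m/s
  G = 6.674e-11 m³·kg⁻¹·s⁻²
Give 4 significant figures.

Planck power: P_P = c⁵/G = 3.629e52 W.
1.68e-20 / 3.629e52 = 4.630e-73

4.630e-73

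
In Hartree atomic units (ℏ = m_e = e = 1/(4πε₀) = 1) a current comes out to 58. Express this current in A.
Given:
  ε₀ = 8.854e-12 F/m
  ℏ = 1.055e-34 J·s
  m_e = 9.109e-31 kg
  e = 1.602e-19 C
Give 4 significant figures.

One atomic unit of electric current: I_au = e E_h/ℏ = m_e e⁵/((4πε₀)²ℏ³) = 6.612e-3 A.
58 × 6.612e-3 A = 0.3835 A

0.3835 A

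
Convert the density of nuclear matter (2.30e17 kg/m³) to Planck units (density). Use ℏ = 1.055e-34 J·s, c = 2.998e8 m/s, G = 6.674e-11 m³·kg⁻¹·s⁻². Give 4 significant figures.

Planck density: ρ_P = c⁵/(ℏG²) = 5.154e96 kg/m³.
2.30e17 / 5.154e96 = 4.463e-80

4.463e-80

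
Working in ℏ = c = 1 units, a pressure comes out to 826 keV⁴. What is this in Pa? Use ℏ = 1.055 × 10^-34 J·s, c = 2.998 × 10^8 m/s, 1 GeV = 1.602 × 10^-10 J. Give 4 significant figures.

Pressure is [E]/[L]³ = [E]⁴/(ℏc)³.
1 GeV⁴ → 1/(ℏc)³ × (1 GeV in J)⁴ = 2.082 × 10^37 Pa.
Convert the energy scale: 826 keV⁴ = 8.26 × 10^-22 GeV⁴.
Result: 8.26 × 10^-22 × 2.082 × 10^37 = 1.719 × 10^16 Pa.

1.719 × 10^16 Pa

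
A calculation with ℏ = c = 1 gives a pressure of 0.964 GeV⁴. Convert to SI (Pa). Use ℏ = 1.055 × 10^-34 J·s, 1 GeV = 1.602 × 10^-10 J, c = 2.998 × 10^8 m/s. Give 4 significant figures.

2.007 × 10^37 Pa

Pressure is [E]/[L]³ = [E]⁴/(ℏc)³.
1 GeV⁴ → 1/(ℏc)³ × (1 GeV in J)⁴ = 2.082 × 10^37 Pa.
Result: 0.964 × 2.082 × 10^37 = 2.007 × 10^37 Pa.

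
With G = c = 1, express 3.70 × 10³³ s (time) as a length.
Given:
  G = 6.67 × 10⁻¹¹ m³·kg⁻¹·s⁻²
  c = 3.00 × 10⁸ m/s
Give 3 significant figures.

Time → length via c.
3.70 × 10³³ s × (c) = 1.11 × 10⁴² m

1.11 × 10⁴² m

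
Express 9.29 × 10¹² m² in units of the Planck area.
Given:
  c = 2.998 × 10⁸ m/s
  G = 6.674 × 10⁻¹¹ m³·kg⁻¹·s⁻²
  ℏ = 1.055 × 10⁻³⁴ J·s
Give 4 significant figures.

Planck area: A_P = ℏG/c³ = 2.613 × 10⁻⁷⁰ m².
9.29 × 10¹² / 2.613 × 10⁻⁷⁰ = 3.555 × 10⁸²

3.555 × 10⁸²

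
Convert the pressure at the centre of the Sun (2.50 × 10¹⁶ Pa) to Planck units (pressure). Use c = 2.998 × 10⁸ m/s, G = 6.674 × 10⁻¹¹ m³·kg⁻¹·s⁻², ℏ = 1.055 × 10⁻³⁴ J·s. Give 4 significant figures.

5.397 × 10⁻⁹⁸

Planck pressure: p_P = c⁷/(ℏG²) = 4.632 × 10¹¹³ Pa.
2.50 × 10¹⁶ / 4.632 × 10¹¹³ = 5.397 × 10⁻⁹⁸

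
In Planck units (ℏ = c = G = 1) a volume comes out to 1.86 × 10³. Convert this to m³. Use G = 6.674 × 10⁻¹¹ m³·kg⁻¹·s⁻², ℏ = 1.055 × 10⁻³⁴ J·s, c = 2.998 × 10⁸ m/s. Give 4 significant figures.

7.856 × 10⁻¹⁰² m³

One Planck volume: V_P = (ℏG/c³)^(3/2) = 4.224 × 10⁻¹⁰⁵ m³.
1.86 × 10³ × 4.224 × 10⁻¹⁰⁵ m³ = 7.856 × 10⁻¹⁰² m³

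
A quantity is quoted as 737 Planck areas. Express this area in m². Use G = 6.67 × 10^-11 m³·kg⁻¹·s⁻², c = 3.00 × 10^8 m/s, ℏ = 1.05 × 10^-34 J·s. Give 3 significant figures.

1.91 × 10^-67 m²

One Planck area: A_P = ℏG/c³ = 2.59 × 10^-70 m².
737 × 2.59 × 10^-70 m² = 1.91 × 10^-67 m²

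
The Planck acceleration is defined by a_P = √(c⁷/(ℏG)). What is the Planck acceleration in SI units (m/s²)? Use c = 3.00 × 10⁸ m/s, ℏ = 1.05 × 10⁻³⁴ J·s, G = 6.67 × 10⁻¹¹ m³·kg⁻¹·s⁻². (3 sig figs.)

5.59 × 10⁵¹ m/s²

a_P = √(c⁷/(ℏG))
  = √(3.12 × 10¹⁰³)
  = 5.59 × 10⁵¹ m/s²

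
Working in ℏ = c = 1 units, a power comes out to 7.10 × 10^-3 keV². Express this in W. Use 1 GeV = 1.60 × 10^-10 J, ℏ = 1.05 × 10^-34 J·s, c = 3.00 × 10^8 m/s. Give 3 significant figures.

1.73 W

Power is [E]/[T] = [E]²/ℏ.
1 GeV² → 1/ℏ × (1 GeV in J)² = 2.44 × 10^14 W.
Convert the energy scale: 7.10 × 10^-3 keV² = 7.10 × 10^-15 GeV².
Result: 7.10 × 10^-15 × 2.44 × 10^14 = 1.73 W.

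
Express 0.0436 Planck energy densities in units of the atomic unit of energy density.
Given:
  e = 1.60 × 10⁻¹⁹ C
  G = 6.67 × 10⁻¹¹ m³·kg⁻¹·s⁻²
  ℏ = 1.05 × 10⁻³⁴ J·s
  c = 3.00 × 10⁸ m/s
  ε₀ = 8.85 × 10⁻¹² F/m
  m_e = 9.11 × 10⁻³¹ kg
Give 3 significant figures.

6.77 × 10⁹⁸

Planck energy density: u_P = c⁷/(ℏG²) = 4.68 × 10¹¹³ J/m³
atomic unit of energy density: u_au = E_h/a₀³ = m_e⁴e¹⁰/((4πε₀)⁵ℏ⁸) = 3.01 × 10¹³ J/m³
0.0436 × 4.68 × 10¹¹³ / 3.01 × 10¹³ = 6.77 × 10⁹⁸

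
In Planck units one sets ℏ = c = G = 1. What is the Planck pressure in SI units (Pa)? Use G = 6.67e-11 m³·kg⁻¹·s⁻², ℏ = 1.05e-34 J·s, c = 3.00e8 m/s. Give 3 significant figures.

4.68e113 Pa

p_P = c⁷/(ℏG²)
  = 2.19e59 / 4.67e-55
  = 4.68e113 Pa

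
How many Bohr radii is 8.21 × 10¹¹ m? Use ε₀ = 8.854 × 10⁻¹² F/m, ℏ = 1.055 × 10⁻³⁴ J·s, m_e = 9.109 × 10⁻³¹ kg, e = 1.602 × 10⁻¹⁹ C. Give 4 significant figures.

1.550 × 10²²

Bohr radius: a₀ = 4πε₀ℏ²/(m_e e²) = 5.297 × 10⁻¹¹ m.
8.21 × 10¹¹ / 5.297 × 10⁻¹¹ = 1.550 × 10²²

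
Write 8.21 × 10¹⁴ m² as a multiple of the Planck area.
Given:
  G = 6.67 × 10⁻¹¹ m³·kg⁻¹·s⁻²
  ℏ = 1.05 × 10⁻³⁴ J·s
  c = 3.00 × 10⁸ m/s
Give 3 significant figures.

3.17 × 10⁸⁴

Planck area: A_P = ℏG/c³ = 2.59 × 10⁻⁷⁰ m².
8.21 × 10¹⁴ / 2.59 × 10⁻⁷⁰ = 3.17 × 10⁸⁴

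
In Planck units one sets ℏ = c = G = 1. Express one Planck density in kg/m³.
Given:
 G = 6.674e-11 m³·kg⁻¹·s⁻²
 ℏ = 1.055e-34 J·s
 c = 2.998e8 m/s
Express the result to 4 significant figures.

ρ_P = c⁵/(ℏG²)
  = 2.422e42 / 4.699e-55
  = 5.154e96 kg/m³

5.154e96 kg/m³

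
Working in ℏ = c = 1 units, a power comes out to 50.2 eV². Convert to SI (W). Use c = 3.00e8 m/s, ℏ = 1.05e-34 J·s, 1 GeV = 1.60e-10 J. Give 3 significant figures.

0.0122 W

Power is [E]/[T] = [E]²/ℏ.
1 GeV² → 1/ℏ × (1 GeV in J)² = 2.44e14 W.
Convert the energy scale: 50.2 eV² = 5.02e-17 GeV².
Result: 5.02e-17 × 2.44e14 = 0.0122 W.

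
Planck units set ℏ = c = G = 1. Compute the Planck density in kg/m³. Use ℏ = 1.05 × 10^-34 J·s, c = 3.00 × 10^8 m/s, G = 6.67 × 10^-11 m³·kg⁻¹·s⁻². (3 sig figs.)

5.20 × 10^96 kg/m³

Dimensional analysis gives ρ_P = c⁵/(ℏG²).
  = 2.43 × 10^42 / 4.67 × 10^-55
  = 5.20 × 10^96 kg/m³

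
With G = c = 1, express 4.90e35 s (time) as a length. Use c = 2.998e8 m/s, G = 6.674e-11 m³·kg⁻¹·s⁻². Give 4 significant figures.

Time → length via c.
4.90e35 s × (c) = 1.469e44 m

1.469e44 m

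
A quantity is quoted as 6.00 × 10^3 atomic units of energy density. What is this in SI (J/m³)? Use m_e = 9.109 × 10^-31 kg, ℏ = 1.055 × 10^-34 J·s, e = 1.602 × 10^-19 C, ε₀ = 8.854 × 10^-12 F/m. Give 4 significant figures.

1.757 × 10^17 J/m³

One atomic unit of energy density: u_au = E_h/a₀³ = m_e⁴e¹⁰/((4πε₀)⁵ℏ⁸) = 2.929 × 10^13 J/m³.
6.00 × 10^3 × 2.929 × 10^13 J/m³ = 1.757 × 10^17 J/m³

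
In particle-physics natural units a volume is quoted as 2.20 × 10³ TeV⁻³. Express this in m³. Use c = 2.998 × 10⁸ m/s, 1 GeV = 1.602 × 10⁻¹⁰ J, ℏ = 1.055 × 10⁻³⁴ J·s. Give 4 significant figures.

Volume is [L]³ = [E]⁻³·(ℏc)³.
1 GeV⁻³ → (ℏc)³ × (1 GeV in J)⁻³ = 7.696 × 10⁻⁴⁸ m³.
Convert the energy scale: 2.20 × 10³ TeV⁻³ = 2.20 × 10⁻⁶ GeV⁻³.
Result: 2.20 × 10⁻⁶ × 7.696 × 10⁻⁴⁸ = 1.693 × 10⁻⁵³ m³.

1.693 × 10⁻⁵³ m³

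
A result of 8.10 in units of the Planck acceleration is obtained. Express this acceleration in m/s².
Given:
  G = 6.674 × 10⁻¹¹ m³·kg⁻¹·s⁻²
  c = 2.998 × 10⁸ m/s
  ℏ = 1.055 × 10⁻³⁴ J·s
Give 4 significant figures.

4.504 × 10⁵² m/s²

One Planck acceleration: a_P = √(c⁷/(ℏG)) = 5.560 × 10⁵¹ m/s².
8.10 × 5.560 × 10⁵¹ m/s² = 4.504 × 10⁵² m/s²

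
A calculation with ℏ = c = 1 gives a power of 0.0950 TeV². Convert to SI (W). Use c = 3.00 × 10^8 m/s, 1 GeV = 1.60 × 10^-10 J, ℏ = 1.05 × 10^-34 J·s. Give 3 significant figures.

2.32 × 10^19 W

Power is [E]/[T] = [E]²/ℏ.
1 GeV² → 1/ℏ × (1 GeV in J)² = 2.44 × 10^14 W.
Convert the energy scale: 0.0950 TeV² = 9.50 × 10^4 GeV².
Result: 9.50 × 10^4 × 2.44 × 10^14 = 2.32 × 10^19 W.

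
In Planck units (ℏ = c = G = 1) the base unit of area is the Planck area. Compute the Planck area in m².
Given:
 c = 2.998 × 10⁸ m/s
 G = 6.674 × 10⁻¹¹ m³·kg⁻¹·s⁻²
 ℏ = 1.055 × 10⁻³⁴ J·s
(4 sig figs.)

2.613 × 10⁻⁷⁰ m²

A_P = ℏG/c³
  = 7.041 × 10⁻⁴⁵ / 2.695 × 10²⁵
  = 2.613 × 10⁻⁷⁰ m²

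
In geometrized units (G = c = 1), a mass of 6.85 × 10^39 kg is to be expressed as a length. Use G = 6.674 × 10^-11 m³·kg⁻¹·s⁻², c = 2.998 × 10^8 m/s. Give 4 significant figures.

5.086 × 10^12 m

In G = c = 1 units mass has dimensions of length; the conversion factor is G/c².
6.85 × 10^39 kg × (G/c²) = 5.086 × 10^12 m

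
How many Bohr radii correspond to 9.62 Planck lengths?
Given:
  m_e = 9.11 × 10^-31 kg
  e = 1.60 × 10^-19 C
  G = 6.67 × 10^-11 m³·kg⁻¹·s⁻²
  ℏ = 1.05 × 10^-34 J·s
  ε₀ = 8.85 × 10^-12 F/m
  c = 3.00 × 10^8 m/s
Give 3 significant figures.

Planck length: ℓ_P = √(ℏG/c³) = 1.61 × 10^-35 m
Bohr radius: a₀ = 4πε₀ℏ²/(m_e e²) = 5.26 × 10^-11 m
9.62 × 1.61 × 10^-35 / 5.26 × 10^-11 = 2.95 × 10^-24

2.95 × 10^-24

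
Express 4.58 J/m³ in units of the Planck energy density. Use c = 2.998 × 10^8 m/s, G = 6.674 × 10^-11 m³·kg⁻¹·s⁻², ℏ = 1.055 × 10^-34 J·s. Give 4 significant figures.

Planck energy density: u_P = c⁷/(ℏG²) = 4.632 × 10^113 J/m³.
4.58 / 4.632 × 10^113 = 9.887 × 10^-114

9.887 × 10^-114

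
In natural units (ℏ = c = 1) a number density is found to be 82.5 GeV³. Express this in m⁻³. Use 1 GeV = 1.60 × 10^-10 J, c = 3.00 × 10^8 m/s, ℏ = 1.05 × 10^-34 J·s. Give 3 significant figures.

1.08 × 10^49 m⁻³

Number density is [L]⁻³ = [E]³/(ℏc)³.
1 GeV³ → 1/(ℏc)³ × (1 GeV in J)³ = 1.31 × 10^47 m⁻³.
Result: 82.5 × 1.31 × 10^47 = 1.08 × 10^49 m⁻³.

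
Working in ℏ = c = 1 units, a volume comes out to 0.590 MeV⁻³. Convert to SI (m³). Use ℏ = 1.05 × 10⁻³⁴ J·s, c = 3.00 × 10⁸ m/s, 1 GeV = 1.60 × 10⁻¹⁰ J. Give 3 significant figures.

4.50 × 10⁻³⁹ m³

Volume is [L]³ = [E]⁻³·(ℏc)³.
1 GeV⁻³ → (ℏc)³ × (1 GeV in J)⁻³ = 7.63 × 10⁻⁴⁸ m³.
Convert the energy scale: 0.590 MeV⁻³ = 5.90 × 10⁸ GeV⁻³.
Result: 5.90 × 10⁸ × 7.63 × 10⁻⁴⁸ = 4.50 × 10⁻³⁹ m³.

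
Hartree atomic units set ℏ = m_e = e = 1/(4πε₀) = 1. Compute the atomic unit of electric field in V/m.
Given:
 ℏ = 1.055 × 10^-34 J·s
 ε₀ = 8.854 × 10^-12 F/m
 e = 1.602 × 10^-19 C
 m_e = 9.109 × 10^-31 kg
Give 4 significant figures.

From ℏ = m_e = e = 1/(4πε₀) = 1 the electric field scale is E_au = E_h/(e a₀) = m_e²e⁵/((4πε₀)³ℏ⁴).
E_h = 4.354 × 10^-18 J
a₀ = 5.297 × 10^-11 m
E_h/(e·a₀) = 5.131 × 10^11 V/m

5.131 × 10^11 V/m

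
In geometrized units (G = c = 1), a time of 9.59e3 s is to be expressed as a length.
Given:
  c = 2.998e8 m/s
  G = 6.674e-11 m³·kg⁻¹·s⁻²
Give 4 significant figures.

Time → length via c.
9.59e3 s × (c) = 2.875e12 m

2.875e12 m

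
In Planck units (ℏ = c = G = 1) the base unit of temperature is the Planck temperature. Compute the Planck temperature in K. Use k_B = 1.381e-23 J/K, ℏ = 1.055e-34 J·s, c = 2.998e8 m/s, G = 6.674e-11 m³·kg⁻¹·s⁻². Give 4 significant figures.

1.417e32 K

T_P = √(ℏc⁵/G) / k_B
  = √(3.828e18) × 7.241e22
  = 1.417e32 K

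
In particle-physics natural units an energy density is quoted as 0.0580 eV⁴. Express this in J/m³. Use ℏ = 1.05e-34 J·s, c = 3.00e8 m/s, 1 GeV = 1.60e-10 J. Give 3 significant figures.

1.22 J/m³

[E]/[L]³ = [E]⁴/(ℏc)³; restore (ℏc)⁻³.
1 GeV⁴ → 1/(ℏc)³ × (1 GeV in J)⁴ = 2.10e37 J/m³.
Convert the energy scale: 0.0580 eV⁴ = 5.80e-38 GeV⁴.
Result: 5.80e-38 × 2.10e37 = 1.22 J/m³.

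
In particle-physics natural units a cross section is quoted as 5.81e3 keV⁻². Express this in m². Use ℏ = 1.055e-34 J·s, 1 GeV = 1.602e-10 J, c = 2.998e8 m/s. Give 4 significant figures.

2.265e-16 m²

Area is [L]² = [E]⁻²·(ℏc)²; restore (ℏc)².
1 GeV⁻² → (ℏc)² × (1 GeV in J)⁻² = 3.898e-32 m².
Convert the energy scale: 5.81e3 keV⁻² = 5.81e15 GeV⁻².
Result: 5.81e15 × 3.898e-32 = 2.265e-16 m².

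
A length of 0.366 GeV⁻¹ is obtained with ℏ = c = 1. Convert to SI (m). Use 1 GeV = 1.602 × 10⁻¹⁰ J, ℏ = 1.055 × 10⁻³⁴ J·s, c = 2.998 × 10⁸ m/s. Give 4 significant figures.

7.226 × 10⁻¹⁷ m

A length is [E]⁻¹ in ℏ=c=1; restore one factor of ℏc.
1 GeV⁻¹ → ℏc × (1 GeV in J)⁻¹ = 1.974 × 10⁻¹⁶ m.
Result: 0.366 × 1.974 × 10⁻¹⁶ = 7.226 × 10⁻¹⁷ m.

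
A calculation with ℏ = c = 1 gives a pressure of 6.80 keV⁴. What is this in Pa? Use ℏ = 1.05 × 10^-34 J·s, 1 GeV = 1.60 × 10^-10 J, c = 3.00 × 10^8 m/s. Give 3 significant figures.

1.43 × 10^14 Pa

Pressure is [E]/[L]³ = [E]⁴/(ℏc)³.
1 GeV⁴ → 1/(ℏc)³ × (1 GeV in J)⁴ = 2.10 × 10^37 Pa.
Convert the energy scale: 6.80 keV⁴ = 6.80 × 10^-24 GeV⁴.
Result: 6.80 × 10^-24 × 2.10 × 10^37 = 1.43 × 10^14 Pa.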